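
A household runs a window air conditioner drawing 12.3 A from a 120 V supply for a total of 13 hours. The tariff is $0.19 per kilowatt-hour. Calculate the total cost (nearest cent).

Power = 12.3 A × 120 V = 1476 W = 1.476 kW
Energy = 1.476 kW × 13 h = 19.188 kWh
Cost = 19.188 kWh × $0.19/kWh = $3.65

$3.65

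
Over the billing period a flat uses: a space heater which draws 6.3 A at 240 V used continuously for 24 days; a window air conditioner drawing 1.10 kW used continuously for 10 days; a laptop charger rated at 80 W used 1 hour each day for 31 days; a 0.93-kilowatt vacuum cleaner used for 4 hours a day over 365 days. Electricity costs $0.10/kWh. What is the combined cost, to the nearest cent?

$249.52

space heater: Power = 6.3 A × 240 V = 1512 W = 1.512 kW
space heater: Runtime = 24 h × 24 = 576 h
space heater: 1.512 kW × 576 h = 870.912 kWh
window air conditioner: Runtime = 24 h × 10 = 240 h
window air conditioner: 1.1 kW × 240 h = 264 kWh
laptop charger: Runtime = 1 h/day × 31 days = 31 h
laptop charger: 0.08 kW × 31 h = 2.48 kWh
vacuum cleaner: Runtime = 4 h/day × 365 days = 1460 h
vacuum cleaner: 0.93 kW × 1460 h = 1357.8 kWh
Total energy = 2495.192 kWh
Cost = 2495.192 × $0.10 = $249.52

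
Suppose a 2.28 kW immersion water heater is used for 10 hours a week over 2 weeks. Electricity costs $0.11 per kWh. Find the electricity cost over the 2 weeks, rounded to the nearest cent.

Runtime = 10 h/week × 2 weeks = 20 h
Energy = 2.28 kW × 20 h = 45.6 kWh
Cost = 45.6 kWh × $0.11/kWh = $5.02

$5.02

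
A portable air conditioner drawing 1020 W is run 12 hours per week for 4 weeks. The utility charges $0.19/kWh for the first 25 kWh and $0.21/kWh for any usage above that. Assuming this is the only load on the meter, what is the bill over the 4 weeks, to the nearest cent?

Runtime = 12 h/week × 4 weeks = 48 h
Energy = 1.02 kW × 48 h = 48.96 kWh
Tier 1 (0–25 kWh): 25 × $0.19 = $4.75
Above 25 kWh: 23.96 × $0.21 = $5.0316
Bill = $9.78

$9.78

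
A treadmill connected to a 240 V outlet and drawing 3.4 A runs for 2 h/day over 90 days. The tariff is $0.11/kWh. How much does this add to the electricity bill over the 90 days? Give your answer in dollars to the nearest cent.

Power = 3.4 A × 240 V = 816 W = 0.816 kW
Runtime = 2 h/day × 90 days = 180 h
Energy = 0.816 kW × 180 h = 146.88 kWh
Cost = 146.88 kWh × $0.11/kWh = $16.16

$16.16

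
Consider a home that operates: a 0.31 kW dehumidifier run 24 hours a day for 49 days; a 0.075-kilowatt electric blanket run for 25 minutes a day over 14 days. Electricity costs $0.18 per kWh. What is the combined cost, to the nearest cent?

dehumidifier: Runtime = 24 h × 49 = 1176 h
dehumidifier: 0.31 kW × 1176 h = 364.56 kWh
electric blanket: Runtime = 25 min × 14 = 350 min = 5.833333… h
electric blanket: 0.075 kW × 5.833333… h = 0.4375 kWh
Total energy = 364.9975 kWh
Cost = 364.9975 × $0.18 = $65.70

$65.70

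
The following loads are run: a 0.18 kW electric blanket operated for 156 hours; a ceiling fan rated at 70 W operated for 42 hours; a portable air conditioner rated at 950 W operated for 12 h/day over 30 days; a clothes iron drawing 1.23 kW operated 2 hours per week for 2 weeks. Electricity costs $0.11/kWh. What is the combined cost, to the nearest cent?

$41.57

electric blanket: 0.18 kW × 156 h = 28.08 kWh
ceiling fan: 0.07 kW × 42 h = 2.94 kWh
portable air conditioner: Runtime = 12 h/day × 30 days = 360 h
portable air conditioner: 0.95 kW × 360 h = 342 kWh
clothes iron: Runtime = 2 h/week × 2 weeks = 4 h
clothes iron: 1.23 kW × 4 h = 4.92 kWh
Total energy = 377.94 kWh
Cost = 377.94 × $0.11 = $41.57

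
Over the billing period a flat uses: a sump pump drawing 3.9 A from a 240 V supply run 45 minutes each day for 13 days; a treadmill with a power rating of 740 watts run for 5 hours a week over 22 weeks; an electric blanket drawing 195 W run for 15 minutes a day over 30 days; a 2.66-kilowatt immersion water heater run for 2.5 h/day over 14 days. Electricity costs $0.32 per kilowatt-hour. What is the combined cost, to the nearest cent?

sump pump: Power = 3.9 A × 240 V = 936 W = 0.936 kW
sump pump: Runtime = 45 min × 13 = 585 min = 9.75 h
sump pump: 0.936 kW × 9.75 h = 9.126 kWh
treadmill: Runtime = 5 h/week × 22 weeks = 110 h
treadmill: 0.74 kW × 110 h = 81.4 kWh
electric blanket: Runtime = 15 min × 30 = 450 min = 7.5 h
electric blanket: 0.195 kW × 7.5 h = 1.4625 kWh
immersion water heater: Runtime = 2.5 h/day × 14 days = 35 h
immersion water heater: 2.66 kW × 35 h = 93.1 kWh
Total energy = 185.0885 kWh
Cost = 185.0885 × $0.32 = $59.23

$59.23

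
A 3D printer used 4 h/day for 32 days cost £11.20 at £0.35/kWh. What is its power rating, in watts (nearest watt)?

250 W

Energy = £11.20 ÷ £0.35/kWh = 32 kWh
Runtime = 4 h/day × 32 days = 128 h
Power = 32 kWh ÷ 128 h = 0.25 kW = 250 W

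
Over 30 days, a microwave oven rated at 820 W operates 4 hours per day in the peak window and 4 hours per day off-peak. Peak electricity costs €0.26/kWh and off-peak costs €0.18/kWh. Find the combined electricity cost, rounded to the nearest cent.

Peak energy = 0.82 kW × 4 h × 30 = 98.4 kWh
Off-peak energy = 0.82 kW × 4 h × 30 = 98.4 kWh
Cost = 98.4 × €0.26 + 98.4 × €0.18 = €25.584 + €17.712 = €43.30

€43.30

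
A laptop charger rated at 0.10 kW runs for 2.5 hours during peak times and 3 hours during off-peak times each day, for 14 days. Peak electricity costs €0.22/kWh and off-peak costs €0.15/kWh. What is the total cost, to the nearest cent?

€1.40

Peak energy = 0.1 kW × 2.5 h × 14 = 3.5 kWh
Off-peak energy = 0.1 kW × 3 h × 14 = 4.2 kWh
Cost = 3.5 × €0.22 + 4.2 × €0.15 = €0.77 + €0.63 = €1.40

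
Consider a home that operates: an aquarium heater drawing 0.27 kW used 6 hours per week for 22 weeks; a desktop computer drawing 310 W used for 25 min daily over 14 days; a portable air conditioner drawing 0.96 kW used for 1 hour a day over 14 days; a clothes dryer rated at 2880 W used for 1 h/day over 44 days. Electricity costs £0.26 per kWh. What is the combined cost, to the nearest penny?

aquarium heater: Runtime = 6 h/week × 22 weeks = 132 h
aquarium heater: 0.27 kW × 132 h = 35.64 kWh
desktop computer: Runtime = 25 min × 14 = 350 min = 5.833333… h
desktop computer: 0.31 kW × 5.833333… h = 1.808333… kWh
portable air conditioner: Runtime = 1 h/day × 14 days = 14 h
portable air conditioner: 0.96 kW × 14 h = 13.44 kWh
clothes dryer: Runtime = 1 h/day × 44 days = 44 h
clothes dryer: 2.88 kW × 44 h = 126.72 kWh
Total energy = 177.608333… kWh
Cost = 177.608333… × £0.26 = £46.18

£46.18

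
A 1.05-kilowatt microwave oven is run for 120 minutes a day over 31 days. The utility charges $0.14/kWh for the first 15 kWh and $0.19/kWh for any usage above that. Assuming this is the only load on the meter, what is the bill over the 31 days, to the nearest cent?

Runtime = 120 min × 31 = 3720 min = 62 h
Energy = 1.05 kW × 62 h = 65.1 kWh
Tier 1 (0–15 kWh): 15 × $0.14 = $2.1
Above 15 kWh: 50.1 × $0.19 = $9.519
Bill = $11.62

$11.62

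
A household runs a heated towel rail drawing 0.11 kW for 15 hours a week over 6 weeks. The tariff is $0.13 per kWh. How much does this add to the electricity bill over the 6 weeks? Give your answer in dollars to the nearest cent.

$1.29

Runtime = 15 h/week × 6 weeks = 90 h
Energy = 0.11 kW × 90 h = 9.9 kWh
Cost = 9.9 kWh × $0.13/kWh = $1.29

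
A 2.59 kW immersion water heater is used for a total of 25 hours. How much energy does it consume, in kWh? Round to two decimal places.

Energy = 2.59 kW × 25 h = 64.75 kWh

64.75 kWh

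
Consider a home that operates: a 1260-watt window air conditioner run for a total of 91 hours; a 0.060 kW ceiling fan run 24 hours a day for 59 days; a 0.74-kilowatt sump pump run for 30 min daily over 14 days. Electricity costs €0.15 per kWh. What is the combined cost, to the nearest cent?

window air conditioner: 1.26 kW × 91 h = 114.66 kWh
ceiling fan: Runtime = 24 h × 59 = 1416 h
ceiling fan: 0.06 kW × 1416 h = 84.96 kWh
sump pump: Runtime = 30 min × 14 = 420 min = 7 h
sump pump: 0.74 kW × 7 h = 5.18 kWh
Total energy = 204.8 kWh
Cost = 204.8 × €0.15 = €30.72

€30.72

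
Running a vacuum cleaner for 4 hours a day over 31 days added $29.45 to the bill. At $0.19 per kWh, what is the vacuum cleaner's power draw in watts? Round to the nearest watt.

Energy = $29.45 ÷ $0.19/kWh = 155 kWh
Runtime = 4 h/day × 31 days = 124 h
Power = 155 kWh ÷ 124 h = 1.25 kW = 1250 W

1250 W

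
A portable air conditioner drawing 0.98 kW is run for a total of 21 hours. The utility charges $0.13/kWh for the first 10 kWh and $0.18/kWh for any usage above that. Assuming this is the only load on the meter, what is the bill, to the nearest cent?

$3.20

Energy = 0.98 kW × 21 h = 20.58 kWh
Tier 1 (0–10 kWh): 10 × $0.13 = $1.3
Above 10 kWh: 10.58 × $0.18 = $1.9044
Bill = $3.20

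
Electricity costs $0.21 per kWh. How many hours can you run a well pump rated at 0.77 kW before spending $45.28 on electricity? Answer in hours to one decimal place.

Energy available = $45.28 ÷ $0.21/kWh = 215.619 kWh
Hours = 215.619 kWh ÷ 0.77 kW = 280.0 h

280.0 h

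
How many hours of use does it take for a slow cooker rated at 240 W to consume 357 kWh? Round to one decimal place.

1487.5 h

Hours = 357 kWh ÷ 0.24 kW = 1487.5 h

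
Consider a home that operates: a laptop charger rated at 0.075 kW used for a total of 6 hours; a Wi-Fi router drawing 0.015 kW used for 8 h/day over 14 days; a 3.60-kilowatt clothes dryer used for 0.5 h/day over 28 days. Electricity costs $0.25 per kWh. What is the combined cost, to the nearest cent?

$13.13

laptop charger: 0.075 kW × 6 h = 0.45 kWh
Wi-Fi router: Runtime = 8 h/day × 14 days = 112 h
Wi-Fi router: 0.015 kW × 112 h = 1.68 kWh
clothes dryer: Runtime = 0.5 h/day × 28 days = 14 h
clothes dryer: 3.6 kW × 14 h = 50.4 kWh
Total energy = 52.53 kWh
Cost = 52.53 × $0.25 = $13.13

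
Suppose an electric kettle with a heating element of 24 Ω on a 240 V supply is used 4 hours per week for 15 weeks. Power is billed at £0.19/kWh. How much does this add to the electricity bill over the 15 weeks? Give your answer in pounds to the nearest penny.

Power = V²/R = 240²/24 = 2400 W = 2.4 kW
Runtime = 4 h/week × 15 weeks = 60 h
Energy = 2.4 kW × 60 h = 144 kWh
Cost = 144 kWh × £0.19/kWh = £27.36

£27.36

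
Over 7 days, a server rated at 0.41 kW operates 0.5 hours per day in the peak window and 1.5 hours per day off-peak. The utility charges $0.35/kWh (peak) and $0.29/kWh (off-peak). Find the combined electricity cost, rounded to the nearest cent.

$1.75

Peak energy = 0.41 kW × 0.5 h × 7 = 1.435 kWh
Off-peak energy = 0.41 kW × 1.5 h × 7 = 4.305 kWh
Cost = 1.435 × $0.35 + 4.305 × $0.29 = $0.50225 + $1.24845 = $1.75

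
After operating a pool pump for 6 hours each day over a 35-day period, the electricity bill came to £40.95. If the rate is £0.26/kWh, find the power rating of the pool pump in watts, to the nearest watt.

Energy = £40.95 ÷ £0.26/kWh = 157.5 kWh
Runtime = 6 h/day × 35 days = 210 h
Power = 157.5 kWh ÷ 210 h = 0.75 kW = 750 W

750 W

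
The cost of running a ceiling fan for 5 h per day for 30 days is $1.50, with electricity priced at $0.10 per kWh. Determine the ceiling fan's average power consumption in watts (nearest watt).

Energy = $1.50 ÷ $0.10/kWh = 15 kWh
Runtime = 5 h/day × 30 days = 150 h
Power = 15 kWh ÷ 150 h = 0.1 kW = 100 W

100 W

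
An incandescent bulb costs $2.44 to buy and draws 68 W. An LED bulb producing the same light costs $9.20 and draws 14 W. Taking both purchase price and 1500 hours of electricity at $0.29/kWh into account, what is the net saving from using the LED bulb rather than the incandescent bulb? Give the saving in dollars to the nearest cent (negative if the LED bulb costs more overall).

incandescent bulb: $2.44 + (68/1000) kW × 1500 h × $0.29 = $2.44 + $29.58 = $32.02
LED bulb: $9.20 + (14/1000) kW × 1500 h × $0.29 = $9.20 + $6.09 = $15.29
Saving = $32.02 − $15.29 = $16.73

$16.73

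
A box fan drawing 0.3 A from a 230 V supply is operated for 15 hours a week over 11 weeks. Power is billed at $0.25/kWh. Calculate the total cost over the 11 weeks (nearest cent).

Power = 0.3 A × 230 V = 69 W = 0.069 kW
Runtime = 15 h/week × 11 weeks = 165 h
Energy = 0.069 kW × 165 h = 11.385 kWh
Cost = 11.385 kWh × $0.25/kWh = $2.85

$2.85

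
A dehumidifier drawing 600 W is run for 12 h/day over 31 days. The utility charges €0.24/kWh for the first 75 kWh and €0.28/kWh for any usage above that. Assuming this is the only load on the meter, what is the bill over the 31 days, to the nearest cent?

€59.50

Runtime = 12 h/day × 31 days = 372 h
Energy = 0.6 kW × 372 h = 223.2 kWh
Tier 1 (0–75 kWh): 75 × €0.24 = €18
Above 75 kWh: 148.2 × €0.28 = €41.496
Bill = €59.50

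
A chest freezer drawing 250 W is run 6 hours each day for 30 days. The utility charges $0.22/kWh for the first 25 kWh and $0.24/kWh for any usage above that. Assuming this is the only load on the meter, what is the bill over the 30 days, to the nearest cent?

Runtime = 6 h/day × 30 days = 180 h
Energy = 0.25 kW × 180 h = 45 kWh
Tier 1 (0–25 kWh): 25 × $0.22 = $5.5
Above 25 kWh: 20 × $0.24 = $4.8
Bill = $10.30

$10.30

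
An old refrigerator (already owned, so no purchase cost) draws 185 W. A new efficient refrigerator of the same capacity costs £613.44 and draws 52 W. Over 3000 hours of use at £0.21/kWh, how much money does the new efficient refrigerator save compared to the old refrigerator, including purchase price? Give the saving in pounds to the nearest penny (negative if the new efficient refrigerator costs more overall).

-£529.65

old refrigerator: £0.00 + (185/1000) kW × 3000 h × £0.21 = £0.00 + £116.55 = £116.55
new efficient refrigerator: £613.44 + (52/1000) kW × 3000 h × £0.21 = £613.44 + £32.76 = £646.2
Saving = £116.55 − £646.2 = −£529.65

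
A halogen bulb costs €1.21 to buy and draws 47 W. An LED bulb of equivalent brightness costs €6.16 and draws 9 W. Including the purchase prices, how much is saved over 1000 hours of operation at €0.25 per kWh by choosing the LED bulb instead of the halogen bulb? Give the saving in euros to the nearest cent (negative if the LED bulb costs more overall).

€4.55

halogen bulb: €1.21 + (47/1000) kW × 1000 h × €0.25 = €1.21 + €11.75 = €12.96
LED bulb: €6.16 + (9/1000) kW × 1000 h × €0.25 = €6.16 + €2.25 = €8.41
Saving = €12.96 − €8.41 = €4.55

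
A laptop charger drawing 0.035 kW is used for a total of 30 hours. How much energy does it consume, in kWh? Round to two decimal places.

1.05 kWh

Energy = 0.035 kW × 30 h = 1.05 kWh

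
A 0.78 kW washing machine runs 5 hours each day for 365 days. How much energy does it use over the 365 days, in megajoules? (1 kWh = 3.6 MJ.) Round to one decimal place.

5124.6 MJ

Runtime = 5 h/day × 365 days = 1825 h
Energy = 0.78 kW × 1825 h = 1423.5 kWh
= 1423.5 × 3.6 MJ = 5124.6 MJ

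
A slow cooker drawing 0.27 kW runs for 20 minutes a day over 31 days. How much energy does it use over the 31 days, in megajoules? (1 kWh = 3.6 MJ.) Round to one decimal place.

10.0 MJ

Runtime = 20 min × 31 = 620 min = 10.333333… h
Energy = 0.27 kW × 10.333333… h = 2.79 kWh
= 2.79 × 3.6 MJ = 10.0 MJ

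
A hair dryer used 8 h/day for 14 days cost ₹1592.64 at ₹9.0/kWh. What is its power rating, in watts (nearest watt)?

1580 W

Energy = ₹1592.64 ÷ ₹9.0/kWh = 176.96 kWh
Runtime = 8 h/day × 14 days = 112 h
Power = 176.96 kWh ÷ 112 h = 1.58 kW = 1580 W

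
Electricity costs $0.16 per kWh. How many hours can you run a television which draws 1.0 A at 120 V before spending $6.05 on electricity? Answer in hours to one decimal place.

Power = 1.0 A × 120 V = 120 W = 0.12 kW
Energy available = $6.05 ÷ $0.16/kWh = 37.8125 kWh
Hours = 37.8125 kWh ÷ 0.12 kW = 315.1 h

315.1 h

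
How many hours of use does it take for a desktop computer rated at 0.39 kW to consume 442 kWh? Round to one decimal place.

Hours = 442 kWh ÷ 0.39 kW = 1133.3 h

1133.3 h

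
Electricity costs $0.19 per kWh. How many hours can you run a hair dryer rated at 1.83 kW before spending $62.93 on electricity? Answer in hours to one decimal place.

Energy available = $62.93 ÷ $0.19/kWh = 331.2105 kWh
Hours = 331.2105 kWh ÷ 1.83 kW = 181.0 h

181.0 h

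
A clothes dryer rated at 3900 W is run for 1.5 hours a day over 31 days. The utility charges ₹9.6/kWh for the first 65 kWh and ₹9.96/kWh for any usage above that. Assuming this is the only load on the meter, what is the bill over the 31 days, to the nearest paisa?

₹1782.85

Runtime = 1.5 h/day × 31 days = 46.5 h
Energy = 3.9 kW × 46.5 h = 181.35 kWh
Tier 1 (0–65 kWh): 65 × ₹9.6 = ₹624
Above 65 kWh: 116.35 × ₹9.96 = ₹1158.846
Bill = ₹1782.85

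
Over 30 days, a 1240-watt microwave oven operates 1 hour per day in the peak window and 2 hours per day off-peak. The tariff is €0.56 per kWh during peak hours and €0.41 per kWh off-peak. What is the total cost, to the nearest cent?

€51.34

Peak energy = 1.24 kW × 1 h × 30 = 37.2 kWh
Off-peak energy = 1.24 kW × 2 h × 30 = 74.4 kWh
Cost = 37.2 × €0.56 + 74.4 × €0.41 = €20.832 + €30.504 = €51.34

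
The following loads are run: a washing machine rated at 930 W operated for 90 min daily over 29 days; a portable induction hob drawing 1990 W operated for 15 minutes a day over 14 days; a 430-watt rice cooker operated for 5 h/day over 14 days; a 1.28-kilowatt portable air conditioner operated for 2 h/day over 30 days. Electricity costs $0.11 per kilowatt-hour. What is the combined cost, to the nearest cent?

washing machine: Runtime = 90 min × 29 = 2610 min = 43.5 h
washing machine: 0.93 kW × 43.5 h = 40.455 kWh
portable induction hob: Runtime = 15 min × 14 = 210 min = 3.5 h
portable induction hob: 1.99 kW × 3.5 h = 6.965 kWh
rice cooker: Runtime = 5 h/day × 14 days = 70 h
rice cooker: 0.43 kW × 70 h = 30.1 kWh
portable air conditioner: Runtime = 2 h/day × 30 days = 60 h
portable air conditioner: 1.28 kW × 60 h = 76.8 kWh
Total energy = 154.32 kWh
Cost = 154.32 × $0.11 = $16.98

$16.98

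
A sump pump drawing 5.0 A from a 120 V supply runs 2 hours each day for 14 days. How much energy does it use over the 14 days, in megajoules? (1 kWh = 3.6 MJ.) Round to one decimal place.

60.5 MJ

Power = 5.0 A × 120 V = 600 W = 0.6 kW
Runtime = 2 h/day × 14 days = 28 h
Energy = 0.6 kW × 28 h = 16.8 kWh
= 16.8 × 3.6 MJ = 60.5 MJ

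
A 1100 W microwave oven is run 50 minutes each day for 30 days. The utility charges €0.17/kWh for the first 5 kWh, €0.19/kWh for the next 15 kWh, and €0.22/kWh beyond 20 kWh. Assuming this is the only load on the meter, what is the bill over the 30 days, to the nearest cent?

Runtime = 50 min × 30 = 1500 min = 25 h
Energy = 1.1 kW × 25 h = 27.5 kWh
Tier 1 (0–5 kWh): 5 × €0.17 = €0.85
Tier 2 (5–20 kWh): 15 × €0.19 = €2.85
Above 20 kWh: 7.5 × €0.22 = €1.65
Bill = €5.35

€5.35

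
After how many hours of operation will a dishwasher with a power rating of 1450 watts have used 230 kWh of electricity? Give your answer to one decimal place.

Hours = 230 kWh ÷ 1.45 kW = 158.6 h

158.6 h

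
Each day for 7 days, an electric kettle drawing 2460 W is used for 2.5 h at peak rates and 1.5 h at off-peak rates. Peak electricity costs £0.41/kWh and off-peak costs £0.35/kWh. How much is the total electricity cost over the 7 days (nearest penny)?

Peak energy = 2.46 kW × 2.5 h × 7 = 43.05 kWh
Off-peak energy = 2.46 kW × 1.5 h × 7 = 25.83 kWh
Cost = 43.05 × £0.41 + 25.83 × £0.35 = £17.6505 + £9.0405 = £26.69

£26.69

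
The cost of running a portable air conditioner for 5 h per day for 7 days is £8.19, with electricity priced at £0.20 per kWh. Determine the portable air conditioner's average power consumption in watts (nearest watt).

Energy = £8.19 ÷ £0.20/kWh = 40.95 kWh
Runtime = 5 h/day × 7 days = 35 h
Power = 40.95 kWh ÷ 35 h = 1.17 kW = 1170 W

1170 W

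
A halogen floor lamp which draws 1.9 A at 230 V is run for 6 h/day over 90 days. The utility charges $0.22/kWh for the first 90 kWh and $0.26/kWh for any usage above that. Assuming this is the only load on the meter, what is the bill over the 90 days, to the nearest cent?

Power = 1.9 A × 230 V = 437 W = 0.437 kW
Runtime = 6 h/day × 90 days = 540 h
Energy = 0.437 kW × 540 h = 235.98 kWh
Tier 1 (0–90 kWh): 90 × $0.22 = $19.8
Above 90 kWh: 145.98 × $0.26 = $37.9548
Bill = $57.75

$57.75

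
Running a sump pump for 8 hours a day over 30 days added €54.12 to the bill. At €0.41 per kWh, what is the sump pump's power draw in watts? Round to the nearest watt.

Energy = €54.12 ÷ €0.41/kWh = 132 kWh
Runtime = 8 h/day × 30 days = 240 h
Power = 132 kWh ÷ 240 h = 0.55 kW = 550 W

550 W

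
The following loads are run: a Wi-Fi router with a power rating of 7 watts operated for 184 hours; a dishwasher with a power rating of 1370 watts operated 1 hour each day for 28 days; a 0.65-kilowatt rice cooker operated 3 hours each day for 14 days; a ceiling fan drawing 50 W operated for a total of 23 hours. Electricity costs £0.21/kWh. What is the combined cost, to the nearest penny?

Wi-Fi router: 0.007 kW × 184 h = 1.288 kWh
dishwasher: Runtime = 1 h/day × 28 days = 28 h
dishwasher: 1.37 kW × 28 h = 38.36 kWh
rice cooker: Runtime = 3 h/day × 14 days = 42 h
rice cooker: 0.65 kW × 42 h = 27.3 kWh
ceiling fan: 0.05 kW × 23 h = 1.15 kWh
Total energy = 68.098 kWh
Cost = 68.098 × £0.21 = £14.30

£14.30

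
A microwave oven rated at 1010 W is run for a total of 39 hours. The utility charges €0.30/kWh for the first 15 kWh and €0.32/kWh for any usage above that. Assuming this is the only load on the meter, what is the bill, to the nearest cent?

Energy = 1.01 kW × 39 h = 39.39 kWh
Tier 1 (0–15 kWh): 15 × €0.30 = €4.5
Above 15 kWh: 24.39 × €0.32 = €7.8048
Bill = €12.30

€12.30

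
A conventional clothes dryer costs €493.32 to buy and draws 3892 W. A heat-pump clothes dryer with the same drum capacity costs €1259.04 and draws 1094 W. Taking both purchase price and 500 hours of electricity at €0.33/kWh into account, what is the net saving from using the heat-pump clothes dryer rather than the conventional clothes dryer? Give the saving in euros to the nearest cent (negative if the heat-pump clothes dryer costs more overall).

conventional clothes dryer: €493.32 + (3892/1000) kW × 500 h × €0.33 = €493.32 + €642.18 = €1135.5
heat-pump clothes dryer: €1259.04 + (1094/1000) kW × 500 h × €0.33 = €1259.04 + €180.51 = €1439.55
Saving = €1135.5 − €1439.55 = −€304.05

-€304.05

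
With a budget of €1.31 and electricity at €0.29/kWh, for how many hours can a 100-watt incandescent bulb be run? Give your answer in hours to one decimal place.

45.2 h

Energy available = €1.31 ÷ €0.29/kWh = 4.5172 kWh
Hours = 4.5172 kWh ÷ 0.1 kW = 45.2 h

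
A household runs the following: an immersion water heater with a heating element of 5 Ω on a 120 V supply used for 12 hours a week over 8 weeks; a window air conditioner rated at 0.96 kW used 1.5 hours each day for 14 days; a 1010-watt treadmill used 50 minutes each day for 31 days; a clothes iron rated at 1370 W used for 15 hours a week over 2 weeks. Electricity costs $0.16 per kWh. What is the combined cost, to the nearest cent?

$58.21

immersion water heater: Power = V²/R = 120²/5 = 2880 W = 2.88 kW
immersion water heater: Runtime = 12 h/week × 8 weeks = 96 h
immersion water heater: 2.88 kW × 96 h = 276.48 kWh
window air conditioner: Runtime = 1.5 h/day × 14 days = 21 h
window air conditioner: 0.96 kW × 21 h = 20.16 kWh
treadmill: Runtime = 50 min × 31 = 1550 min = 25.833333… h
treadmill: 1.01 kW × 25.833333… h = 26.091666… kWh
clothes iron: Runtime = 15 h/week × 2 weeks = 30 h
clothes iron: 1.37 kW × 30 h = 41.1 kWh
Total energy = 363.831666… kWh
Cost = 363.831666… × $0.16 = $58.21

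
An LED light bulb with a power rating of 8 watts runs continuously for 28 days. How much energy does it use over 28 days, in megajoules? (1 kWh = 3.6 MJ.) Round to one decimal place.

Runtime = 24 h × 28 = 672 h
Energy = 0.008 kW × 672 h = 5.376 kWh
= 5.376 × 3.6 MJ = 19.4 MJ

19.4 MJ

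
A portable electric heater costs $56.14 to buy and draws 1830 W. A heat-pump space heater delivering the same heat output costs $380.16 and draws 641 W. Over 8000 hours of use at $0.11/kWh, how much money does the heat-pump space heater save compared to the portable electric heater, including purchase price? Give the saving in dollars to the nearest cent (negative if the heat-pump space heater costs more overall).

$722.30

portable electric heater: $56.14 + (1830/1000) kW × 8000 h × $0.11 = $56.14 + $1610.4 = $1666.54
heat-pump space heater: $380.16 + (641/1000) kW × 8000 h × $0.11 = $380.16 + $564.08 = $944.24
Saving = $1666.54 − $944.24 = $722.3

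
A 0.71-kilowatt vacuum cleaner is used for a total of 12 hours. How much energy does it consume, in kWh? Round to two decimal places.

Energy = 0.71 kW × 12 h = 8.52 kWh

8.52 kWh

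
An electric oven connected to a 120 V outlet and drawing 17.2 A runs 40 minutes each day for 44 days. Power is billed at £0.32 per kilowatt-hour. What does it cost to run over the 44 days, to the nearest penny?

£19.37

Power = 17.2 A × 120 V = 2064 W = 2.064 kW
Runtime = 40 min × 44 = 1760 min = 29.333333… h
Energy = 2.064 kW × 29.333333… h = 60.544 kWh
Cost = 60.544 kWh × £0.32/kWh = £19.37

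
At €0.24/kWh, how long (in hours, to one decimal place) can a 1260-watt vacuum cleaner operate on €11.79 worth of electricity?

39.0 h

Energy available = €11.79 ÷ €0.24/kWh = 49.125 kWh
Hours = 49.125 kWh ÷ 1.26 kW = 39.0 h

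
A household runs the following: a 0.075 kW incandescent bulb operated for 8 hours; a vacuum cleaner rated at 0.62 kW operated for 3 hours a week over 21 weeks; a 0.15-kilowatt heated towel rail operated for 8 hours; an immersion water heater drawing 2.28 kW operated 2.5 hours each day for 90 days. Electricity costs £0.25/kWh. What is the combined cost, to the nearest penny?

£138.47

incandescent bulb: 0.075 kW × 8 h = 0.6 kWh
vacuum cleaner: Runtime = 3 h/week × 21 weeks = 63 h
vacuum cleaner: 0.62 kW × 63 h = 39.06 kWh
heated towel rail: 0.15 kW × 8 h = 1.2 kWh
immersion water heater: Runtime = 2.5 h/day × 90 days = 225 h
immersion water heater: 2.28 kW × 225 h = 513 kWh
Total energy = 553.86 kWh
Cost = 553.86 × £0.25 = £138.47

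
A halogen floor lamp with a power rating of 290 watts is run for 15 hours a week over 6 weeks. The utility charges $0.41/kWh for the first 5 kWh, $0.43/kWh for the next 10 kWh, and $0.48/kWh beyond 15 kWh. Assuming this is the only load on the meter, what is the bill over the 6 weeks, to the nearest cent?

$11.68

Runtime = 15 h/week × 6 weeks = 90 h
Energy = 0.29 kW × 90 h = 26.1 kWh
Tier 1 (0–5 kWh): 5 × $0.41 = $2.05
Tier 2 (5–15 kWh): 10 × $0.43 = $4.3
Above 15 kWh: 11.1 × $0.48 = $5.328
Bill = $11.68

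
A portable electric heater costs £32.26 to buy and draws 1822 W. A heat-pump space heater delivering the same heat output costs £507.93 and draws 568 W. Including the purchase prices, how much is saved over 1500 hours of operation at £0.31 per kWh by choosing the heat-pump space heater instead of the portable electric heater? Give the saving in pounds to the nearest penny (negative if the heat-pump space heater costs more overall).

portable electric heater: £32.26 + (1822/1000) kW × 1500 h × £0.31 = £32.26 + £847.23 = £879.49
heat-pump space heater: £507.93 + (568/1000) kW × 1500 h × £0.31 = £507.93 + £264.12 = £772.05
Saving = £879.49 − £772.05 = £107.44

£107.44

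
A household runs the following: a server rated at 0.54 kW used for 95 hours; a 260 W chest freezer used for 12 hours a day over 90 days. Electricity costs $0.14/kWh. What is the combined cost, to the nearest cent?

$46.49

server: 0.54 kW × 95 h = 51.3 kWh
chest freezer: Runtime = 12 h/day × 90 days = 1080 h
chest freezer: 0.26 kW × 1080 h = 280.8 kWh
Total energy = 332.1 kWh
Cost = 332.1 × $0.14 = $46.49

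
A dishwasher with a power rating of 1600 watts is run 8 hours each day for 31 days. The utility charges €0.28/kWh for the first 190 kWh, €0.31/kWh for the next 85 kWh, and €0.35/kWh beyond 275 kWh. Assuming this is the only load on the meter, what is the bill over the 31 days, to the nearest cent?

€122.18

Runtime = 8 h/day × 31 days = 248 h
Energy = 1.6 kW × 248 h = 396.8 kWh
Tier 1 (0–190 kWh): 190 × €0.28 = €53.2
Tier 2 (190–275 kWh): 85 × €0.31 = €26.35
Above 275 kWh: 121.8 × €0.35 = €42.63
Bill = €122.18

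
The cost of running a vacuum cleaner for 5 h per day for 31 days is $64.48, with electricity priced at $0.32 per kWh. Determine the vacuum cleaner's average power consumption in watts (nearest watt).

1300 W

Energy = $64.48 ÷ $0.32/kWh = 201.5 kWh
Runtime = 5 h/day × 31 days = 155 h
Power = 201.5 kWh ÷ 155 h = 1.3 kW = 1300 W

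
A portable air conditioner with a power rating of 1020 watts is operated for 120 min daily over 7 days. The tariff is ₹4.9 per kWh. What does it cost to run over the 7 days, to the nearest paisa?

₹69.97

Runtime = 120 min × 7 = 840 min = 14 h
Energy = 1.02 kW × 14 h = 14.28 kWh
Cost = 14.28 kWh × ₹4.9/kWh = ₹69.97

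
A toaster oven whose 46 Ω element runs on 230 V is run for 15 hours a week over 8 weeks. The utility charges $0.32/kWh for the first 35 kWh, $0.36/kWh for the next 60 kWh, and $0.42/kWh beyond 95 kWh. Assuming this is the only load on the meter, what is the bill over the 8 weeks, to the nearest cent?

$50.86

Power = V²/R = 230²/46 = 1150 W = 1.15 kW
Runtime = 15 h/week × 8 weeks = 120 h
Energy = 1.15 kW × 120 h = 138 kWh
Tier 1 (0–35 kWh): 35 × $0.32 = $11.2
Tier 2 (35–95 kWh): 60 × $0.36 = $21.6
Above 95 kWh: 43 × $0.42 = $18.06
Bill = $50.86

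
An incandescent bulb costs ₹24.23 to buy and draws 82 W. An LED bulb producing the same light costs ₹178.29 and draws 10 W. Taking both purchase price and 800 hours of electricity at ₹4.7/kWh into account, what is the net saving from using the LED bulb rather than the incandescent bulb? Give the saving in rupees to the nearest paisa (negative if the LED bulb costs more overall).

incandescent bulb: ₹24.23 + (82/1000) kW × 800 h × ₹4.7 = ₹24.23 + ₹308.32 = ₹332.55
LED bulb: ₹178.29 + (10/1000) kW × 800 h × ₹4.7 = ₹178.29 + ₹37.6 = ₹215.89
Saving = ₹332.55 − ₹215.89 = ₹116.66

₹116.66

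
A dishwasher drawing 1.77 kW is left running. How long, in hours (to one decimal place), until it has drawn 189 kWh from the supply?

106.8 h

Hours = 189 kWh ÷ 1.77 kW = 106.8 h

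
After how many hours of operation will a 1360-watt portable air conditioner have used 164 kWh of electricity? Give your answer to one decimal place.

Hours = 164 kWh ÷ 1.36 kW = 120.6 h

120.6 h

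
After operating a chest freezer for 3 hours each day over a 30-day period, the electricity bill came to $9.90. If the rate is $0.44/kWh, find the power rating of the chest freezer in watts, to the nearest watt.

Energy = $9.90 ÷ $0.44/kWh = 22.5 kWh
Runtime = 3 h/day × 30 days = 90 h
Power = 22.5 kWh ÷ 90 h = 0.25 kW = 250 W

250 W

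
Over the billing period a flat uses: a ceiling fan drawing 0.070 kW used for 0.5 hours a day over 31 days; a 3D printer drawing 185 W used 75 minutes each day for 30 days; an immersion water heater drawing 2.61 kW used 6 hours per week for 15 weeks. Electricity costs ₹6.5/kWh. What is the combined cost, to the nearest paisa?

ceiling fan: Runtime = 0.5 h/day × 31 days = 15.5 h
ceiling fan: 0.07 kW × 15.5 h = 1.085 kWh
3D printer: Runtime = 75 min × 30 = 2250 min = 37.5 h
3D printer: 0.185 kW × 37.5 h = 6.9375 kWh
immersion water heater: Runtime = 6 h/week × 15 weeks = 90 h
immersion water heater: 2.61 kW × 90 h = 234.9 kWh
Total energy = 242.9225 kWh
Cost = 242.9225 × ₹6.5 = ₹1579.00

₹1579.00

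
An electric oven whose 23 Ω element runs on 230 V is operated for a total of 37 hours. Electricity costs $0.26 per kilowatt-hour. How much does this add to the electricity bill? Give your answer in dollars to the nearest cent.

Power = V²/R = 230²/23 = 2300 W = 2.3 kW
Energy = 2.3 kW × 37 h = 85.1 kWh
Cost = 85.1 kWh × $0.26/kWh = $22.13

$22.13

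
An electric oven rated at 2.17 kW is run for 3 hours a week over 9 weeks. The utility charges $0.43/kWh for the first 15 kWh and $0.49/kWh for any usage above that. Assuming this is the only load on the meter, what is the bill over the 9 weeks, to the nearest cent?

$27.81

Runtime = 3 h/week × 9 weeks = 27 h
Energy = 2.17 kW × 27 h = 58.59 kWh
Tier 1 (0–15 kWh): 15 × $0.43 = $6.45
Above 15 kWh: 43.59 × $0.49 = $21.3591
Bill = $27.81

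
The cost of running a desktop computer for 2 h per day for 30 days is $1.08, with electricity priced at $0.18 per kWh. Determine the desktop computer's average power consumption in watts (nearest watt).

100 W

Energy = $1.08 ÷ $0.18/kWh = 6 kWh
Runtime = 2 h/day × 30 days = 60 h
Power = 6 kWh ÷ 60 h = 0.1 kW = 100 W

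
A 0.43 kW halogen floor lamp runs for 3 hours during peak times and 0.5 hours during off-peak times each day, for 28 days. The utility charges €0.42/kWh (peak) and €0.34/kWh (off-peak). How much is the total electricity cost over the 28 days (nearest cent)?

€17.22

Peak energy = 0.43 kW × 3 h × 28 = 36.12 kWh
Off-peak energy = 0.43 kW × 0.5 h × 28 = 6.02 kWh
Cost = 36.12 × €0.42 + 6.02 × €0.34 = €15.1704 + €2.0468 = €17.22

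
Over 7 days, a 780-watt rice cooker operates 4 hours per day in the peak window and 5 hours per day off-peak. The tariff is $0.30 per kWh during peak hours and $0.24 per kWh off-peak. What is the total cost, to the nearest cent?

$13.10

Peak energy = 0.78 kW × 4 h × 7 = 21.84 kWh
Off-peak energy = 0.78 kW × 5 h × 7 = 27.3 kWh
Cost = 21.84 × $0.30 + 27.3 × $0.24 = $6.552 + $6.552 = $13.10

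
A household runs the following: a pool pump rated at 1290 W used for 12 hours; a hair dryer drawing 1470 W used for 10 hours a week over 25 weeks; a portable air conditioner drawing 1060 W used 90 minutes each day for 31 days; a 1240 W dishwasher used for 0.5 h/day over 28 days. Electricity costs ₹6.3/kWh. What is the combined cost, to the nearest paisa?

pool pump: 1.29 kW × 12 h = 15.48 kWh
hair dryer: Runtime = 10 h/week × 25 weeks = 250 h
hair dryer: 1.47 kW × 250 h = 367.5 kWh
portable air conditioner: Runtime = 90 min × 31 = 2790 min = 46.5 h
portable air conditioner: 1.06 kW × 46.5 h = 49.29 kWh
dishwasher: Runtime = 0.5 h/day × 28 days = 14 h
dishwasher: 1.24 kW × 14 h = 17.36 kWh
Total energy = 449.63 kWh
Cost = 449.63 × ₹6.3 = ₹2832.67

₹2832.67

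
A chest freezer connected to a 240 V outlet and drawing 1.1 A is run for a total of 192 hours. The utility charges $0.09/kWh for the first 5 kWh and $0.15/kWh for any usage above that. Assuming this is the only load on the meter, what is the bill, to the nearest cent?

$7.30

Power = 1.1 A × 240 V = 264 W = 0.264 kW
Energy = 0.264 kW × 192 h = 50.688 kWh
Tier 1 (0–5 kWh): 5 × $0.09 = $0.45
Above 5 kWh: 45.688 × $0.15 = $6.8532
Bill = $7.30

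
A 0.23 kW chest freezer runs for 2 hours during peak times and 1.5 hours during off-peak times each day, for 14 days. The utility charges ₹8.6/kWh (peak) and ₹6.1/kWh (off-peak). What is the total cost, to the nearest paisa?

Peak energy = 0.23 kW × 2 h × 14 = 6.44 kWh
Off-peak energy = 0.23 kW × 1.5 h × 14 = 4.83 kWh
Cost = 6.44 × ₹8.6 + 4.83 × ₹6.1 = ₹55.384 + ₹29.463 = ₹84.85

₹84.85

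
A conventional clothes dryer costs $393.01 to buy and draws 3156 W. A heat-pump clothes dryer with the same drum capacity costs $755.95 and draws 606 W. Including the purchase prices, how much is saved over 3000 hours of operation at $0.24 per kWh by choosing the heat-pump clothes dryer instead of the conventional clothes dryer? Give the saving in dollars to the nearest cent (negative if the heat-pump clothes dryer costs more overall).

$1473.06

conventional clothes dryer: $393.01 + (3156/1000) kW × 3000 h × $0.24 = $393.01 + $2272.32 = $2665.33
heat-pump clothes dryer: $755.95 + (606/1000) kW × 3000 h × $0.24 = $755.95 + $436.32 = $1192.27
Saving = $2665.33 − $1192.27 = $1473.06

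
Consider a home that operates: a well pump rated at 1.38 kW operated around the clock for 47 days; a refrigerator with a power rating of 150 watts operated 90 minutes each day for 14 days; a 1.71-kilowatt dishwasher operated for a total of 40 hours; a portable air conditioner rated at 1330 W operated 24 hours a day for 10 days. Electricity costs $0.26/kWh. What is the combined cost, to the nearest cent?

$506.32

well pump: Runtime = 24 h × 47 = 1128 h
well pump: 1.38 kW × 1128 h = 1556.64 kWh
refrigerator: Runtime = 90 min × 14 = 1260 min = 21 h
refrigerator: 0.15 kW × 21 h = 3.15 kWh
dishwasher: 1.71 kW × 40 h = 68.4 kWh
portable air conditioner: Runtime = 24 h × 10 = 240 h
portable air conditioner: 1.33 kW × 240 h = 319.2 kWh
Total energy = 1947.39 kWh
Cost = 1947.39 × $0.26 = $506.32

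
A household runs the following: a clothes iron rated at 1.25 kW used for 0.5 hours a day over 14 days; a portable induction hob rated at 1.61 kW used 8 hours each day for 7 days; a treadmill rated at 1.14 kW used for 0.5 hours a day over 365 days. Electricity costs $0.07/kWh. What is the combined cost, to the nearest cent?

clothes iron: Runtime = 0.5 h/day × 14 days = 7 h
clothes iron: 1.25 kW × 7 h = 8.75 kWh
portable induction hob: Runtime = 8 h/day × 7 days = 56 h
portable induction hob: 1.61 kW × 56 h = 90.16 kWh
treadmill: Runtime = 0.5 h/day × 365 days = 182.5 h
treadmill: 1.14 kW × 182.5 h = 208.05 kWh
Total energy = 306.96 kWh
Cost = 306.96 × $0.07 = $21.49

$21.49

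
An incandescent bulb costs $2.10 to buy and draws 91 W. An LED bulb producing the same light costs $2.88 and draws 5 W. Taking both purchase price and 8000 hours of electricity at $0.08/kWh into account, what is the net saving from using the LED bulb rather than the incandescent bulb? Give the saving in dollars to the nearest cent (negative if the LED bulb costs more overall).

$54.26

incandescent bulb: $2.10 + (91/1000) kW × 8000 h × $0.08 = $2.10 + $58.24 = $60.34
LED bulb: $2.88 + (5/1000) kW × 8000 h × $0.08 = $2.88 + $3.2 = $6.08
Saving = $60.34 − $6.08 = $54.26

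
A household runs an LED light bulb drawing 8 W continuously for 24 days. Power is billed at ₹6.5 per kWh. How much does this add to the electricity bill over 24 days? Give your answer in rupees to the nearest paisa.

₹29.95

Runtime = 24 h × 24 = 576 h
Energy = 0.008 kW × 576 h = 4.608 kWh
Cost = 4.608 kWh × ₹6.5/kWh = ₹29.95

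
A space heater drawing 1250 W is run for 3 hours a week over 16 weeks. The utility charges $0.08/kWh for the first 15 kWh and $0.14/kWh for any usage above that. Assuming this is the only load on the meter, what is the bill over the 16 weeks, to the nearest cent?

Runtime = 3 h/week × 16 weeks = 48 h
Energy = 1.25 kW × 48 h = 60 kWh
Tier 1 (0–15 kWh): 15 × $0.08 = $1.2
Above 15 kWh: 45 × $0.14 = $6.3
Bill = $7.50

$7.50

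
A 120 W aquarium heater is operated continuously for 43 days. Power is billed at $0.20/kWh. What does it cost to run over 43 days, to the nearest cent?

$24.77

Runtime = 24 h × 43 = 1032 h
Energy = 0.12 kW × 1032 h = 123.84 kWh
Cost = 123.84 kWh × $0.20/kWh = $24.77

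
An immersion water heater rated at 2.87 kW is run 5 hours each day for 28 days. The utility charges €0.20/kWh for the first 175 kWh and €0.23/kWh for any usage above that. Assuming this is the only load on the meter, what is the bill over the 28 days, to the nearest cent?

€87.16

Runtime = 5 h/day × 28 days = 140 h
Energy = 2.87 kW × 140 h = 401.8 kWh
Tier 1 (0–175 kWh): 175 × €0.20 = €35
Above 175 kWh: 226.8 × €0.23 = €52.164
Bill = €87.16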